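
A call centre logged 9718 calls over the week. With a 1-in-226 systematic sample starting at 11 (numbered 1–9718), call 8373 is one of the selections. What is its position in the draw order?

38

k = 226
position = (8373 − 11)/226 + 1 = 8362/226 + 1 = 37 + 1 = 38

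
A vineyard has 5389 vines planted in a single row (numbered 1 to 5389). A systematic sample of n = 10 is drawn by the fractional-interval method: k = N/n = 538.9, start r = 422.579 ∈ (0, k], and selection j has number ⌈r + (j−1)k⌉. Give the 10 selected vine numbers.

j=1: r + 0k = 422.579 → ⌈·⌉ = 423
j=2: r + 1k = 961.479 → ⌈·⌉ = 962
j=3: r + 2k = 1500.379 → ⌈·⌉ = 1501
j=4: r + 3k = 2039.279 → ⌈·⌉ = 2040
j=5: r + 4k = 2578.179 → ⌈·⌉ = 2579
j=6: r + 5k = 3117.079 → ⌈·⌉ = 3118
j=7: r + 6k = 3655.979 → ⌈·⌉ = 3656
j=8: r + 7k = 4194.879 → ⌈·⌉ = 4195
j=9: r + 8k = 4733.779 → ⌈·⌉ = 4734
j=10: r + 9k = 5272.679 → ⌈·⌉ = 5273

423, 962, 1501, 2040, 2579, 3118, 3656, 4195, 4734, 5273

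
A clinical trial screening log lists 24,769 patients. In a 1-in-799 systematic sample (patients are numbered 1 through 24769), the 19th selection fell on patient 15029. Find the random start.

647

k = 799
r = 15029 − (19−1)×799 = 15029 − 14382 = 647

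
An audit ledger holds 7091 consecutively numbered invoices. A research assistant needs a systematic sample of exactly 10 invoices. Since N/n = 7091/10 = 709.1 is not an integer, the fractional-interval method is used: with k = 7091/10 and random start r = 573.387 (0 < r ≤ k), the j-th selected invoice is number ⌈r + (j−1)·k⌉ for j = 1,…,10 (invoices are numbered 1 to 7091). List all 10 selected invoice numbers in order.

j=1: r + 0k = 573.387 → ⌈·⌉ = 574
j=2: r + 1k = 1282.487 → ⌈·⌉ = 1283
j=3: r + 2k = 1991.587 → ⌈·⌉ = 1992
j=4: r + 3k = 2700.687 → ⌈·⌉ = 2701
j=5: r + 4k = 3409.787 → ⌈·⌉ = 3410
j=6: r + 5k = 4118.887 → ⌈·⌉ = 4119
j=7: r + 6k = 4827.987 → ⌈·⌉ = 4828
j=8: r + 7k = 5537.087 → ⌈·⌉ = 5538
j=9: r + 8k = 6246.187 → ⌈·⌉ = 6247
j=10: r + 9k = 6955.287 → ⌈·⌉ = 6956

574, 1283, 1992, 2701, 3410, 4119, 4828, 5538, 6247, 6956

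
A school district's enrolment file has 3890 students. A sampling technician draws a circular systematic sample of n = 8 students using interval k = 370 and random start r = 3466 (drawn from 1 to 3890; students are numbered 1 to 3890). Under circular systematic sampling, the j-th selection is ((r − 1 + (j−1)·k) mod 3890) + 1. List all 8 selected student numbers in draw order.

3466, 3836, 316, 686, 1056, 1426, 1796, 2166

Selection 1: 3466
Selection 2: 3466 + 370 = 3836
Selection 3: 3836 + 370 = 4206 → 4206 − 3890 = 316
Selection 4: 316 + 370 = 686
Selection 5: 686 + 370 = 1056
Selection 6: 1056 + 370 = 1426
Selection 7: 1426 + 370 = 1796
Selection 8: 1796 + 370 = 2166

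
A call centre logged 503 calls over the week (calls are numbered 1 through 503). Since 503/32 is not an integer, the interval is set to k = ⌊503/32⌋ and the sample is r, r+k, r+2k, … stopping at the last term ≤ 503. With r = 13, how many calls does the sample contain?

33

k = ⌊503/32⌋ = 15
Achieved size = ⌊(503 − 13)/15⌋ + 1 = ⌊490/15⌋ + 1 = 32 + 1 = 33
(last selection: 13 + 32×15 = 493 ≤ 503; next would be 508 > 503)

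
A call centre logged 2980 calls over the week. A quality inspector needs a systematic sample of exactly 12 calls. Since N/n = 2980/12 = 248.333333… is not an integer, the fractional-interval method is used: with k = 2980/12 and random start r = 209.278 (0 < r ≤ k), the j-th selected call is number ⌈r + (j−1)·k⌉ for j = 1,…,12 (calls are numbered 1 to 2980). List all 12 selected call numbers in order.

210, 458, 706, 955, 1203, 1451, 1700, 1948, 2196, 2445, 2693, 2941

j=1: r + 0k = 209.278 → ⌈·⌉ = 210
j=2: r + 1k = 457.611333… → ⌈·⌉ = 458
j=3: r + 2k = 705.944666… → ⌈·⌉ = 706
j=4: r + 3k = 954.278 → ⌈·⌉ = 955
j=5: r + 4k = 1202.611333… → ⌈·⌉ = 1203
j=6: r + 5k = 1450.944666… → ⌈·⌉ = 1451
j=7: r + 6k = 1699.278 → ⌈·⌉ = 1700
j=8: r + 7k = 1947.611333… → ⌈·⌉ = 1948
j=9: r + 8k = 2195.944666… → ⌈·⌉ = 2196
j=10: r + 9k = 2444.278 → ⌈·⌉ = 2445
j=11: r + 10k = 2692.611333… → ⌈·⌉ = 2693
j=12: r + 11k = 2940.944666… → ⌈·⌉ = 2941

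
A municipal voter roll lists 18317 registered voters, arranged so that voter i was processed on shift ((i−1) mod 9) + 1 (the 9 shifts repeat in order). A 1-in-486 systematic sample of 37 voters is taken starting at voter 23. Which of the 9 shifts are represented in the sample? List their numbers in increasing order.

5

Consecutive selections differ by k = 486, so their shift numbers differ by 486 mod 9 = 0.
gcd(486, 9) = 9, so the sample visits 9/9 = 1 distinct residues mod 9.
Start 23 is shift 5; the shifts hit are 5.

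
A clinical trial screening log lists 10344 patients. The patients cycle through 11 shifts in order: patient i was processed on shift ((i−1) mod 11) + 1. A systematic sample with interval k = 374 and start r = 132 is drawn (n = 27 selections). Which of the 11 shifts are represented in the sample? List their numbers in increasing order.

11

Consecutive selections differ by k = 374, so their shift numbers differ by 374 mod 11 = 0.
gcd(374, 11) = 11, so the sample visits 11/11 = 1 distinct residues mod 11.
Start 132 is shift 11; the shifts hit are 11.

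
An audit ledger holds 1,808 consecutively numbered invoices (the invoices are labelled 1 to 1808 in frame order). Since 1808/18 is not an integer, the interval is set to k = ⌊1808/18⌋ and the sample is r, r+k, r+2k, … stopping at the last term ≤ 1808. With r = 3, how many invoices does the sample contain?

19

k = ⌊1808/18⌋ = 100
Achieved size = ⌊(1808 − 3)/100⌋ + 1 = ⌊1805/100⌋ + 1 = 18 + 1 = 19
(last selection: 3 + 18×100 = 1803 ≤ 1808; next would be 1903 > 1808)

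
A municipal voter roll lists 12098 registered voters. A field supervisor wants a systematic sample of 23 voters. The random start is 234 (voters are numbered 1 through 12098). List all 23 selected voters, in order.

k = N/n = 12098/23 = 526
voter 1: 234
voter 2: 234 + 526 = 760
voter 3: 760 + 526 = 1286
voter 4: 1286 + 526 = 1812
voter 5: 1812 + 526 = 2338
voter 6: 2338 + 526 = 2864
voter 7: 2864 + 526 = 3390
voter 8: 3390 + 526 = 3916
voter 9: 3916 + 526 = 4442
voter 10: 4442 + 526 = 4968
voter 11: 4968 + 526 = 5494
voter 12: 5494 + 526 = 6020
voter 13: 6020 + 526 = 6546
voter 14: 6546 + 526 = 7072
voter 15: 7072 + 526 = 7598
voter 16: 7598 + 526 = 8124
voter 17: 8124 + 526 = 8650
voter 18: 8650 + 526 = 9176
voter 19: 9176 + 526 = 9702
voter 20: 9702 + 526 = 10228
voter 21: 10228 + 526 = 10754
voter 22: 10754 + 526 = 11280
voter 23: 11280 + 526 = 11806

234, 760, 1286, 1812, 2338, 2864, 3390, 3916, 4442, 4968, 5494, 6020, 6546, 7072, 7598, 8124, 8650, 9176, 9702, 10228, 10754, 11280, 11806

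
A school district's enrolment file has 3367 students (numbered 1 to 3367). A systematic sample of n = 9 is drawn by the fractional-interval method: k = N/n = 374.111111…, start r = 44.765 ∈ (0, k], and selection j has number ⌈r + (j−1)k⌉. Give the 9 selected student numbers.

45, 419, 793, 1168, 1542, 1916, 2290, 2664, 3038

j=1: r + 0k = 44.765 → ⌈·⌉ = 45
j=2: r + 1k = 418.876111… → ⌈·⌉ = 419
j=3: r + 2k = 792.987222… → ⌈·⌉ = 793
j=4: r + 3k = 1167.098333… → ⌈·⌉ = 1168
j=5: r + 4k = 1541.209444… → ⌈·⌉ = 1542
j=6: r + 5k = 1915.320555… → ⌈·⌉ = 1916
j=7: r + 6k = 2289.431666… → ⌈·⌉ = 2290
j=8: r + 7k = 2663.542777… → ⌈·⌉ = 2664
j=9: r + 8k = 3037.653888… → ⌈·⌉ = 3038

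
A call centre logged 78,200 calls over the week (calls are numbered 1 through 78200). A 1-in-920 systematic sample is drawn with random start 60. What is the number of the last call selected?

k = 920
85th selection = r + (85−1)·k = 60 + 84×920 = 60 + 77280 = 77340

77340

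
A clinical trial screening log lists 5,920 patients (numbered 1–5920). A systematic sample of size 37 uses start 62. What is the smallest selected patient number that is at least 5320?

k = 5920/37 = 160
Steps past start: ⌈(5320 − 62)/160⌉ = ⌈5258/160⌉ = 33
Selected patient: 62 + 33×160 = 5342

5342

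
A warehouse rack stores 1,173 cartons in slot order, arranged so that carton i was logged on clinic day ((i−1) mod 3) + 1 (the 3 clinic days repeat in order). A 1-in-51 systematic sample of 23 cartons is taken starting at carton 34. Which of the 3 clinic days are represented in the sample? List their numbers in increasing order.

Consecutive selections differ by k = 51, so their clinic day numbers differ by 51 mod 3 = 0.
gcd(51, 3) = 3, so the sample visits 3/3 = 1 distinct residues mod 3.
Start 34 is clinic day 1; the clinic days hit are 1.

1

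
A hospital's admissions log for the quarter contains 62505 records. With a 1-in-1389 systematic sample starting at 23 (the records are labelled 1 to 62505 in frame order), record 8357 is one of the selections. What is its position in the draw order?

7

k = 1389
position = (8357 − 23)/1389 + 1 = 8334/1389 + 1 = 6 + 1 = 7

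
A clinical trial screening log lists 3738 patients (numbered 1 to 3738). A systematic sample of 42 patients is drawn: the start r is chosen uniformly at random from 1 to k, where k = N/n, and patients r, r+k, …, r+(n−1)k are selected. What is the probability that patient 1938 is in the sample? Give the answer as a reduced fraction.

1/89

k = 3738/42 = 89.
Patient 1938 is selected iff r ≡ 1938 (mod 89); exactly one such r in {1,…,89}.
Inclusion probability = 1/89.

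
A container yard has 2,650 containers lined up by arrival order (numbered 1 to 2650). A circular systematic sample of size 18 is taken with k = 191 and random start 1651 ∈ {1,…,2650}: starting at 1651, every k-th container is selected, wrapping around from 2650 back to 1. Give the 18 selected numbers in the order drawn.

1651, 1842, 2033, 2224, 2415, 2606, 147, 338, 529, 720, 911, 1102, 1293, 1484, 1675, 1866, 2057, 2248

Selection 1: 1651
Selection 2: 1651 + 191 = 1842
Selection 3: 1842 + 191 = 2033
Selection 4: 2033 + 191 = 2224
Selection 5: 2224 + 191 = 2415
Selection 6: 2415 + 191 = 2606
Selection 7: 2606 + 191 = 2797 → 2797 − 2650 = 147
Selection 8: 147 + 191 = 338
Selection 9: 338 + 191 = 529
Selection 10: 529 + 191 = 720
Selection 11: 720 + 191 = 911
Selection 12: 911 + 191 = 1102
Selection 13: 1102 + 191 = 1293
Selection 14: 1293 + 191 = 1484
Selection 15: 1484 + 191 = 1675
Selection 16: 1675 + 191 = 1866
Selection 17: 1866 + 191 = 2057
Selection 18: 2057 + 191 = 2248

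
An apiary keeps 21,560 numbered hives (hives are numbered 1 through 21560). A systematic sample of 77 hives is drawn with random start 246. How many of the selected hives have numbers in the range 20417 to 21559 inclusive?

k = 21560/77 = 280
First selection ≥ 20417: 246 + ⌈(20417−246)/280⌉·280 = 246 + 73×280 = 20686
Last selection ≤ 21559: 246 + ⌊(21559−246)/280⌋·280 = 246 + 76×280 = 21526
Count = 76 − 73 + 1 = 4

4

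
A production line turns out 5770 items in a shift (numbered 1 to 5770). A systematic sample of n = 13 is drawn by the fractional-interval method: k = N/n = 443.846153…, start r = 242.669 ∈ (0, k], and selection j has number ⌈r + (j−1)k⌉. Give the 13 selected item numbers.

243, 687, 1131, 1575, 2019, 2462, 2906, 3350, 3794, 4238, 4682, 5125, 5569

j=1: r + 0k = 242.669 → ⌈·⌉ = 243
j=2: r + 1k = 686.515153… → ⌈·⌉ = 687
j=3: r + 2k = 1130.361307… → ⌈·⌉ = 1131
j=4: r + 3k = 1574.207461… → ⌈·⌉ = 1575
j=5: r + 4k = 2018.053615… → ⌈·⌉ = 2019
j=6: r + 5k = 2461.899769… → ⌈·⌉ = 2462
j=7: r + 6k = 2905.745923… → ⌈·⌉ = 2906
j=8: r + 7k = 3349.592076… → ⌈·⌉ = 3350
j=9: r + 8k = 3793.438230… → ⌈·⌉ = 3794
j=10: r + 9k = 4237.284384… → ⌈·⌉ = 4238
j=11: r + 10k = 4681.130538… → ⌈·⌉ = 4682
j=12: r + 11k = 5124.976692… → ⌈·⌉ = 5125
j=13: r + 12k = 5568.822846… → ⌈·⌉ = 5569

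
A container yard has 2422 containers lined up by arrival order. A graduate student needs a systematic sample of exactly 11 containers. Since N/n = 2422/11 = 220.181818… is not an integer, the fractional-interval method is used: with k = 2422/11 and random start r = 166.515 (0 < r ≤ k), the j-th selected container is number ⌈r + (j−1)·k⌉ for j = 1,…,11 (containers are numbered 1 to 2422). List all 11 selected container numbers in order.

j=1: r + 0k = 166.515 → ⌈·⌉ = 167
j=2: r + 1k = 386.696818… → ⌈·⌉ = 387
j=3: r + 2k = 606.878636… → ⌈·⌉ = 607
j=4: r + 3k = 827.060454… → ⌈·⌉ = 828
j=5: r + 4k = 1047.242272… → ⌈·⌉ = 1048
j=6: r + 5k = 1267.424090… → ⌈·⌉ = 1268
j=7: r + 6k = 1487.605909… → ⌈·⌉ = 1488
j=8: r + 7k = 1707.787727… → ⌈·⌉ = 1708
j=9: r + 8k = 1927.969545… → ⌈·⌉ = 1928
j=10: r + 9k = 2148.151363… → ⌈·⌉ = 2149
j=11: r + 10k = 2368.333181… → ⌈·⌉ = 2369

167, 387, 607, 828, 1048, 1268, 1488, 1708, 1928, 2149, 2369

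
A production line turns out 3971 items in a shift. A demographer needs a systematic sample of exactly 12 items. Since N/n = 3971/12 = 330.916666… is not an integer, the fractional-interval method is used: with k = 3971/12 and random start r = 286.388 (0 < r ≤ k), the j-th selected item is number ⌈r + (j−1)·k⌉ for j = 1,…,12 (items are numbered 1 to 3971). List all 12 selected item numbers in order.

j=1: r + 0k = 286.388 → ⌈·⌉ = 287
j=2: r + 1k = 617.304666… → ⌈·⌉ = 618
j=3: r + 2k = 948.221333… → ⌈·⌉ = 949
j=4: r + 3k = 1279.138 → ⌈·⌉ = 1280
j=5: r + 4k = 1610.054666… → ⌈·⌉ = 1611
j=6: r + 5k = 1940.971333… → ⌈·⌉ = 1941
j=7: r + 6k = 2271.888 → ⌈·⌉ = 2272
j=8: r + 7k = 2602.804666… → ⌈·⌉ = 2603
j=9: r + 8k = 2933.721333… → ⌈·⌉ = 2934
j=10: r + 9k = 3264.638 → ⌈·⌉ = 3265
j=11: r + 10k = 3595.554666… → ⌈·⌉ = 3596
j=12: r + 11k = 3926.471333… → ⌈·⌉ = 3927

287, 618, 949, 1280, 1611, 1941, 2272, 2603, 2934, 3265, 3596, 3927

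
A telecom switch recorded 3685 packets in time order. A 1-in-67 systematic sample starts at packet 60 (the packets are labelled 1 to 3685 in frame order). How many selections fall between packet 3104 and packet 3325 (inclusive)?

3

k = 67
First selection ≥ 3104: 60 + ⌈(3104−60)/67⌉·67 = 60 + 46×67 = 3142
Last selection ≤ 3325: 60 + ⌊(3325−60)/67⌋·67 = 60 + 48×67 = 3276
Count = 48 − 46 + 1 = 3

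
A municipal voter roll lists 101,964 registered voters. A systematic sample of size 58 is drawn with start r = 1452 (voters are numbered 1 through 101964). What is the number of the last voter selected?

101658

k = 101964/58 = 1758
58th selection = r + (58−1)·k = 1452 + 57×1758 = 1452 + 100206 = 101658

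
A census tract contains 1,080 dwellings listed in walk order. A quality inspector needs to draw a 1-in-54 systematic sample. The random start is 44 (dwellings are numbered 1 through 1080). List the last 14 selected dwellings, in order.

368, 422, 476, 530, 584, 638, 692, 746, 800, 854, 908, 962, 1016, 1070

7th selection = 44 + 6×54 = 368
8th: 368 + 54 = 422
9th: 422 + 54 = 476
10th: 476 + 54 = 530
11th: 530 + 54 = 584
12th: 584 + 54 = 638
13th: 638 + 54 = 692
14th: 692 + 54 = 746
15th: 746 + 54 = 800
16th: 800 + 54 = 854
17th: 854 + 54 = 908
18th: 908 + 54 = 962
19th: 962 + 54 = 1016
20th: 1016 + 54 = 1070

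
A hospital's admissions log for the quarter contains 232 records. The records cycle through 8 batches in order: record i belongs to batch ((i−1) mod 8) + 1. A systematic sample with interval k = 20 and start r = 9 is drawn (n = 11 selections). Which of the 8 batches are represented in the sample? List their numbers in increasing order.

1, 5

Consecutive selections differ by k = 20, so their batch numbers differ by 20 mod 8 = 4.
gcd(20, 8) = 4, so the sample visits 8/4 = 2 distinct residues mod 8.
Start 9 is batch 1; the batches hit are 1, 5.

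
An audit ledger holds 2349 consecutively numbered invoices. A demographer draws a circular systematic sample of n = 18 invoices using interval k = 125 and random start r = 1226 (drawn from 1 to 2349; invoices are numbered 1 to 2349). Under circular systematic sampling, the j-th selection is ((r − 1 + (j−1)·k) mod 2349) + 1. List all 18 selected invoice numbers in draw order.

Selection 1: 1226
Selection 2: 1226 + 125 = 1351
Selection 3: 1351 + 125 = 1476
Selection 4: 1476 + 125 = 1601
Selection 5: 1601 + 125 = 1726
Selection 6: 1726 + 125 = 1851
Selection 7: 1851 + 125 = 1976
Selection 8: 1976 + 125 = 2101
Selection 9: 2101 + 125 = 2226
Selection 10: 2226 + 125 = 2351 → 2351 − 2349 = 2
Selection 11: 2 + 125 = 127
Selection 12: 127 + 125 = 252
Selection 13: 252 + 125 = 377
Selection 14: 377 + 125 = 502
Selection 15: 502 + 125 = 627
Selection 16: 627 + 125 = 752
Selection 17: 752 + 125 = 877
Selection 18: 877 + 125 = 1002

1226, 1351, 1476, 1601, 1726, 1851, 1976, 2101, 2226, 2, 127, 252, 377, 502, 627, 752, 877, 1002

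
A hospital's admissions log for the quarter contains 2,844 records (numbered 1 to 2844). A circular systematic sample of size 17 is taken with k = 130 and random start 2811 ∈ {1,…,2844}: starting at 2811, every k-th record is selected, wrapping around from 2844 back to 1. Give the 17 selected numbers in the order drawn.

2811, 97, 227, 357, 487, 617, 747, 877, 1007, 1137, 1267, 1397, 1527, 1657, 1787, 1917, 2047

Selection 1: 2811
Selection 2: 2811 + 130 = 2941 → 2941 − 2844 = 97
Selection 3: 97 + 130 = 227
Selection 4: 227 + 130 = 357
Selection 5: 357 + 130 = 487
Selection 6: 487 + 130 = 617
Selection 7: 617 + 130 = 747
Selection 8: 747 + 130 = 877
Selection 9: 877 + 130 = 1007
Selection 10: 1007 + 130 = 1137
Selection 11: 1137 + 130 = 1267
Selection 12: 1267 + 130 = 1397
Selection 13: 1397 + 130 = 1527
Selection 14: 1527 + 130 = 1657
Selection 15: 1657 + 130 = 1787
Selection 16: 1787 + 130 = 1917
Selection 17: 1917 + 130 = 2047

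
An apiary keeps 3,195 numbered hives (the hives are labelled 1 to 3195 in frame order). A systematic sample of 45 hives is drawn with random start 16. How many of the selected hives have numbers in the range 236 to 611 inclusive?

k = 3195/45 = 71
First selection ≥ 236: 16 + ⌈(236−16)/71⌉·71 = 16 + 4×71 = 300
Last selection ≤ 611: 16 + ⌊(611−16)/71⌋·71 = 16 + 8×71 = 584
Count = 8 − 4 + 1 = 5

5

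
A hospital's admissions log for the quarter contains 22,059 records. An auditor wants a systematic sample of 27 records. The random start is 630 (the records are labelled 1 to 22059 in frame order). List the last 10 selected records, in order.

14519, 15336, 16153, 16970, 17787, 18604, 19421, 20238, 21055, 21872

k = N/n = 22059/27 = 817
18th selection = 630 + 17×817 = 14519
19th: 14519 + 817 = 15336
20th: 15336 + 817 = 16153
21st: 16153 + 817 = 16970
22nd: 16970 + 817 = 17787
23rd: 17787 + 817 = 18604
24th: 18604 + 817 = 19421
25th: 19421 + 817 = 20238
26th: 20238 + 817 = 21055
27th: 21055 + 817 = 21872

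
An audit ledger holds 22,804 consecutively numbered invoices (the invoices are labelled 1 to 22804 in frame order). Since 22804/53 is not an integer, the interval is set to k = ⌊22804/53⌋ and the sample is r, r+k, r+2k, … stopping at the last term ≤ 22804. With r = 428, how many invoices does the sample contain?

53

k = ⌊22804/53⌋ = 430
Achieved size = ⌊(22804 − 428)/430⌋ + 1 = ⌊22376/430⌋ + 1 = 52 + 1 = 53
(last selection: 428 + 52×430 = 22788 ≤ 22804; next would be 23218 > 22804)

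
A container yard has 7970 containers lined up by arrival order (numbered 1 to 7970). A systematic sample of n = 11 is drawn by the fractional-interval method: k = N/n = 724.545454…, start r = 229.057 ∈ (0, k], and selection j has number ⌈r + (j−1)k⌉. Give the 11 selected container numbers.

j=1: r + 0k = 229.057 → ⌈·⌉ = 230
j=2: r + 1k = 953.602454… → ⌈·⌉ = 954
j=3: r + 2k = 1678.147909… → ⌈·⌉ = 1679
j=4: r + 3k = 2402.693363… → ⌈·⌉ = 2403
j=5: r + 4k = 3127.238818… → ⌈·⌉ = 3128
j=6: r + 5k = 3851.784272… → ⌈·⌉ = 3852
j=7: r + 6k = 4576.329727… → ⌈·⌉ = 4577
j=8: r + 7k = 5300.875181… → ⌈·⌉ = 5301
j=9: r + 8k = 6025.420636… → ⌈·⌉ = 6026
j=10: r + 9k = 6749.966090… → ⌈·⌉ = 6750
j=11: r + 10k = 7474.511545… → ⌈·⌉ = 7475

230, 954, 1679, 2403, 3128, 3852, 4577, 5301, 6026, 6750, 7475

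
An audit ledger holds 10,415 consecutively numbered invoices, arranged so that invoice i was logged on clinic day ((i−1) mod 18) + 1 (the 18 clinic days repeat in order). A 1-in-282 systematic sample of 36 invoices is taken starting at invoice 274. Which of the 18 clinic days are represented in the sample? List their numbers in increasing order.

4, 10, 16

Consecutive selections differ by k = 282, so their clinic day numbers differ by 282 mod 18 = 12.
gcd(282, 18) = 6, so the sample visits 18/6 = 3 distinct residues mod 18.
Start 274 is clinic day 4; the clinic days hit are 4, 10, 16.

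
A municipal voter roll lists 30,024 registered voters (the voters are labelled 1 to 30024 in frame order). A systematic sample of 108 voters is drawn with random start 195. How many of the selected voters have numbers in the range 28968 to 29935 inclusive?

k = 30024/108 = 278
First selection ≥ 28968: 195 + ⌈(28968−195)/278⌉·278 = 195 + 104×278 = 29107
Last selection ≤ 29935: 195 + ⌊(29935−195)/278⌋·278 = 195 + 106×278 = 29663
Count = 106 − 104 + 1 = 3

3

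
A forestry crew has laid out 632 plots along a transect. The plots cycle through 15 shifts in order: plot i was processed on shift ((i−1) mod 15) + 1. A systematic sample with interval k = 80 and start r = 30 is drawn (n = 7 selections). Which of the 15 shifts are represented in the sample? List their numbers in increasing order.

Consecutive selections differ by k = 80, so their shift numbers differ by 80 mod 15 = 5.
gcd(80, 15) = 5, so the sample visits 15/5 = 3 distinct residues mod 15.
Start 30 is shift 15; the shifts hit are 5, 10, 15.

5, 10, 15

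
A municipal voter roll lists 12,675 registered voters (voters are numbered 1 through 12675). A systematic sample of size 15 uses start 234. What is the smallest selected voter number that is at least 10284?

k = 12675/15 = 845
Steps past start: ⌈(10284 − 234)/845⌉ = ⌈10050/845⌉ = 12
Selected voter: 234 + 12×845 = 10374

10374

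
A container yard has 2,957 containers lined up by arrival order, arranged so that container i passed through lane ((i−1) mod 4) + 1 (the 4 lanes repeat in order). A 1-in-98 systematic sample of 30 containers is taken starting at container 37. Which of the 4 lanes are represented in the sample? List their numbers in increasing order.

Consecutive selections differ by k = 98, so their lane numbers differ by 98 mod 4 = 2.
gcd(98, 4) = 2, so the sample visits 4/2 = 2 distinct residues mod 4.
Start 37 is lane 1; the lanes hit are 1, 3.

1, 3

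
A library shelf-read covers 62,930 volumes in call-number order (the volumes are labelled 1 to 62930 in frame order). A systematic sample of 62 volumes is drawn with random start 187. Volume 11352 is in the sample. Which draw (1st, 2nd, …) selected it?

k = 62930/62 = 1015
position = (11352 − 187)/1015 + 1 = 11165/1015 + 1 = 11 + 1 = 12

12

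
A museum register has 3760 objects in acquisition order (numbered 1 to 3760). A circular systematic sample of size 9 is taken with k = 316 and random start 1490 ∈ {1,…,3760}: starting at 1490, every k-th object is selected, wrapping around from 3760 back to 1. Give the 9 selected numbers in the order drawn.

Selection 1: 1490
Selection 2: 1490 + 316 = 1806
Selection 3: 1806 + 316 = 2122
Selection 4: 2122 + 316 = 2438
Selection 5: 2438 + 316 = 2754
Selection 6: 2754 + 316 = 3070
Selection 7: 3070 + 316 = 3386
Selection 8: 3386 + 316 = 3702
Selection 9: 3702 + 316 = 4018 → 4018 − 3760 = 258

1490, 1806, 2122, 2438, 2754, 3070, 3386, 3702, 258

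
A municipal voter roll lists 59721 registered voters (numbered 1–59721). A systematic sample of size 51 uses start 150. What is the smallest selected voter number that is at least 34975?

35280

k = 59721/51 = 1171
Steps past start: ⌈(34975 − 150)/1171⌉ = ⌈34825/1171⌉ = 30
Selected voter: 150 + 30×1171 = 35280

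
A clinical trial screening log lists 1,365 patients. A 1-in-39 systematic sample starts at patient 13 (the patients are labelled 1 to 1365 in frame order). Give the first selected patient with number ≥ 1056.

1066

k = 39
Steps past start: ⌈(1056 − 13)/39⌉ = ⌈1043/39⌉ = 27
Selected patient: 13 + 27×39 = 1066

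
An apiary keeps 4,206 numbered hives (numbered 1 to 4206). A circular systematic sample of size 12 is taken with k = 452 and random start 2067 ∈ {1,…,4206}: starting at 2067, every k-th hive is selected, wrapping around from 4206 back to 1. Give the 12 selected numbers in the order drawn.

Selection 1: 2067
Selection 2: 2067 + 452 = 2519
Selection 3: 2519 + 452 = 2971
Selection 4: 2971 + 452 = 3423
Selection 5: 3423 + 452 = 3875
Selection 6: 3875 + 452 = 4327 → 4327 − 4206 = 121
Selection 7: 121 + 452 = 573
Selection 8: 573 + 452 = 1025
Selection 9: 1025 + 452 = 1477
Selection 10: 1477 + 452 = 1929
Selection 11: 1929 + 452 = 2381
Selection 12: 2381 + 452 = 2833

2067, 2519, 2971, 3423, 3875, 121, 573, 1025, 1477, 1929, 2381, 2833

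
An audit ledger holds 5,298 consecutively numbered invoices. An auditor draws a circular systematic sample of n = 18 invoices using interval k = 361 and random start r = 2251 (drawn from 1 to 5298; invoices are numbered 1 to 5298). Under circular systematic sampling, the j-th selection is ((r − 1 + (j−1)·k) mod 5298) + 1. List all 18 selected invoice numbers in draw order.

Selection 1: 2251
Selection 2: 2251 + 361 = 2612
Selection 3: 2612 + 361 = 2973
Selection 4: 2973 + 361 = 3334
Selection 5: 3334 + 361 = 3695
Selection 6: 3695 + 361 = 4056
Selection 7: 4056 + 361 = 4417
Selection 8: 4417 + 361 = 4778
Selection 9: 4778 + 361 = 5139
Selection 10: 5139 + 361 = 5500 → 5500 − 5298 = 202
Selection 11: 202 + 361 = 563
Selection 12: 563 + 361 = 924
Selection 13: 924 + 361 = 1285
Selection 14: 1285 + 361 = 1646
Selection 15: 1646 + 361 = 2007
Selection 16: 2007 + 361 = 2368
Selection 17: 2368 + 361 = 2729
Selection 18: 2729 + 361 = 3090

2251, 2612, 2973, 3334, 3695, 4056, 4417, 4778, 5139, 202, 563, 924, 1285, 1646, 2007, 2368, 2729, 3090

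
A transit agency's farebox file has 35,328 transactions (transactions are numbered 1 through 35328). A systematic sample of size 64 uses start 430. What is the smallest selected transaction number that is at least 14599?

14782

k = 35328/64 = 552
Steps past start: ⌈(14599 − 430)/552⌉ = ⌈14169/552⌉ = 26
Selected transaction: 430 + 26×552 = 14782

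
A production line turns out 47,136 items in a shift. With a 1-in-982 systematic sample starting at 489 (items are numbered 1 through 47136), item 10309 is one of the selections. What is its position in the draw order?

k = 982
position = (10309 − 489)/982 + 1 = 9820/982 + 1 = 10 + 1 = 11

11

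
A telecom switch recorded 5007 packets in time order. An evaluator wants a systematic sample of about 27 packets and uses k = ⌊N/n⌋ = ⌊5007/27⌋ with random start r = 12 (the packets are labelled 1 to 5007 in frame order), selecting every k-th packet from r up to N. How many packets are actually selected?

28

k = ⌊5007/27⌋ = 185
Achieved size = ⌊(5007 − 12)/185⌋ + 1 = ⌊4995/185⌋ + 1 = 27 + 1 = 28
(last selection: 12 + 27×185 = 5007 ≤ 5007; next would be 5192 > 5007)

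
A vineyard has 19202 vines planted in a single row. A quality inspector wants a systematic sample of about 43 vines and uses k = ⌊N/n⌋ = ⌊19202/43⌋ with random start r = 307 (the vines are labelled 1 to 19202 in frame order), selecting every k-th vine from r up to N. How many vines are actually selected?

43

k = ⌊19202/43⌋ = 446
Achieved size = ⌊(19202 − 307)/446⌋ + 1 = ⌊18895/446⌋ + 1 = 42 + 1 = 43
(last selection: 307 + 42×446 = 19039 ≤ 19202; next would be 19485 > 19202)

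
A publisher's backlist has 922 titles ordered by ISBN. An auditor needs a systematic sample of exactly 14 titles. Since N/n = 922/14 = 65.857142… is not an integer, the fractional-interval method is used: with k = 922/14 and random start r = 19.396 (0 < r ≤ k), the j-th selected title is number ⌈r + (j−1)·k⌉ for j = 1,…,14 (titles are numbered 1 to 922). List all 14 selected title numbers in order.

20, 86, 152, 217, 283, 349, 415, 481, 547, 613, 678, 744, 810, 876

j=1: r + 0k = 19.396 → ⌈·⌉ = 20
j=2: r + 1k = 85.253142… → ⌈·⌉ = 86
j=3: r + 2k = 151.110285… → ⌈·⌉ = 152
j=4: r + 3k = 216.967428… → ⌈·⌉ = 217
j=5: r + 4k = 282.824571… → ⌈·⌉ = 283
j=6: r + 5k = 348.681714… → ⌈·⌉ = 349
j=7: r + 6k = 414.538857… → ⌈·⌉ = 415
j=8: r + 7k = 480.396 → ⌈·⌉ = 481
j=9: r + 8k = 546.253142… → ⌈·⌉ = 547
j=10: r + 9k = 612.110285… → ⌈·⌉ = 613
j=11: r + 10k = 677.967428… → ⌈·⌉ = 678
j=12: r + 11k = 743.824571… → ⌈·⌉ = 744
j=13: r + 12k = 809.681714… → ⌈·⌉ = 810
j=14: r + 13k = 875.538857… → ⌈·⌉ = 876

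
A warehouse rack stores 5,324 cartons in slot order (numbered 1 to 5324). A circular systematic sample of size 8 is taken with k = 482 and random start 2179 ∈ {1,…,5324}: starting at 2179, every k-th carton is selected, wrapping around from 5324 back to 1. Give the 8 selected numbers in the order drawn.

2179, 2661, 3143, 3625, 4107, 4589, 5071, 229

Selection 1: 2179
Selection 2: 2179 + 482 = 2661
Selection 3: 2661 + 482 = 3143
Selection 4: 3143 + 482 = 3625
Selection 5: 3625 + 482 = 4107
Selection 6: 4107 + 482 = 4589
Selection 7: 4589 + 482 = 5071
Selection 8: 5071 + 482 = 5553 → 5553 − 5324 = 229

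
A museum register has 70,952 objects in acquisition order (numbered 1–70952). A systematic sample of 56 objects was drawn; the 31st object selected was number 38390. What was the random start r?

380

k = 70952/56 = 1267
r = 38390 − (31−1)×1267 = 38390 − 38010 = 380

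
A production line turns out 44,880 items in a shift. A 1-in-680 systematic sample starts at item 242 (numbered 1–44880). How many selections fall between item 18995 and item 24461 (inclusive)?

k = 680
First selection ≥ 18995: 242 + ⌈(18995−242)/680⌉·680 = 242 + 28×680 = 19282
Last selection ≤ 24461: 242 + ⌊(24461−242)/680⌋·680 = 242 + 35×680 = 24042
Count = 35 − 28 + 1 = 8

8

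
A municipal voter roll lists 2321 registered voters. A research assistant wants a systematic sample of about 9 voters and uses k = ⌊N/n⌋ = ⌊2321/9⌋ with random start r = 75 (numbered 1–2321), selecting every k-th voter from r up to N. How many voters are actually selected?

9

k = ⌊2321/9⌋ = 257
Achieved size = ⌊(2321 − 75)/257⌋ + 1 = ⌊2246/257⌋ + 1 = 8 + 1 = 9
(last selection: 75 + 8×257 = 2131 ≤ 2321; next would be 2388 > 2321)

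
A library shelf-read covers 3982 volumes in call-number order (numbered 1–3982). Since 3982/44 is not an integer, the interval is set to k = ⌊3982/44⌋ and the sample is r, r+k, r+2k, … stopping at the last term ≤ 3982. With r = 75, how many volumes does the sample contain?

44

k = ⌊3982/44⌋ = 90
Achieved size = ⌊(3982 − 75)/90⌋ + 1 = ⌊3907/90⌋ + 1 = 43 + 1 = 44
(last selection: 75 + 43×90 = 3945 ≤ 3982; next would be 4035 > 3982)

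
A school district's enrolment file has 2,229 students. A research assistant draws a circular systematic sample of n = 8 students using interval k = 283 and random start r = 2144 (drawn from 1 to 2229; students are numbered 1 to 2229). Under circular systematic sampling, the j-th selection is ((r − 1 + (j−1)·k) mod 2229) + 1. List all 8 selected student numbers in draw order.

Selection 1: 2144
Selection 2: 2144 + 283 = 2427 → 2427 − 2229 = 198
Selection 3: 198 + 283 = 481
Selection 4: 481 + 283 = 764
Selection 5: 764 + 283 = 1047
Selection 6: 1047 + 283 = 1330
Selection 7: 1330 + 283 = 1613
Selection 8: 1613 + 283 = 1896

2144, 198, 481, 764, 1047, 1330, 1613, 1896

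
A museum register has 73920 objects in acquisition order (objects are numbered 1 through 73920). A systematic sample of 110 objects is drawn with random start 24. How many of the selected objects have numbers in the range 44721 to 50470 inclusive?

k = 73920/110 = 672
First selection ≥ 44721: 24 + ⌈(44721−24)/672⌉·672 = 24 + 67×672 = 45048
Last selection ≤ 50470: 24 + ⌊(50470−24)/672⌋·672 = 24 + 75×672 = 50424
Count = 75 − 67 + 1 = 9

9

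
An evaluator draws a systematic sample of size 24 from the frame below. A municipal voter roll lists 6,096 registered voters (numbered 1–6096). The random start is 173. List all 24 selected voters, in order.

k = N/n = 6096/24 = 254
voter 1: 173
voter 2: 173 + 254 = 427
voter 3: 427 + 254 = 681
voter 4: 681 + 254 = 935
voter 5: 935 + 254 = 1189
voter 6: 1189 + 254 = 1443
voter 7: 1443 + 254 = 1697
voter 8: 1697 + 254 = 1951
voter 9: 1951 + 254 = 2205
voter 10: 2205 + 254 = 2459
voter 11: 2459 + 254 = 2713
voter 12: 2713 + 254 = 2967
voter 13: 2967 + 254 = 3221
voter 14: 3221 + 254 = 3475
voter 15: 3475 + 254 = 3729
voter 16: 3729 + 254 = 3983
voter 17: 3983 + 254 = 4237
voter 18: 4237 + 254 = 4491
voter 19: 4491 + 254 = 4745
voter 20: 4745 + 254 = 4999
voter 21: 4999 + 254 = 5253
voter 22: 5253 + 254 = 5507
voter 23: 5507 + 254 = 5761
voter 24: 5761 + 254 = 6015

173, 427, 681, 935, 1189, 1443, 1697, 1951, 2205, 2459, 2713, 2967, 3221, 3475, 3729, 3983, 4237, 4491, 4745, 4999, 5253, 5507, 5761, 6015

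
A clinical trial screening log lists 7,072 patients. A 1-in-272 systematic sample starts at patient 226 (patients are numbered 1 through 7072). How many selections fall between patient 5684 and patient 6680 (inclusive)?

k = 272
First selection ≥ 5684: 226 + ⌈(5684−226)/272⌉·272 = 226 + 21×272 = 5938
Last selection ≤ 6680: 226 + ⌊(6680−226)/272⌋·272 = 226 + 23×272 = 6482
Count = 23 − 21 + 1 = 3

3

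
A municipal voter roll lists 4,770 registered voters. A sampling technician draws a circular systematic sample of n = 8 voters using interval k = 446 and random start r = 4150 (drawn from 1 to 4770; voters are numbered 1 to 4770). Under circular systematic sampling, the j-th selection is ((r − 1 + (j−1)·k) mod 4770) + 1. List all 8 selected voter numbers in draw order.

Selection 1: 4150
Selection 2: 4150 + 446 = 4596
Selection 3: 4596 + 446 = 5042 → 5042 − 4770 = 272
Selection 4: 272 + 446 = 718
Selection 5: 718 + 446 = 1164
Selection 6: 1164 + 446 = 1610
Selection 7: 1610 + 446 = 2056
Selection 8: 2056 + 446 = 2502

4150, 4596, 272, 718, 1164, 1610, 2056, 2502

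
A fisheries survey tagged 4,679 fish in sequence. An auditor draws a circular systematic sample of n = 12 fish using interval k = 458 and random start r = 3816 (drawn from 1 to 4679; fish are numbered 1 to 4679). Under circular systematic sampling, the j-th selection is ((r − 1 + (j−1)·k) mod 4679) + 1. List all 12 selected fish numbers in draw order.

3816, 4274, 53, 511, 969, 1427, 1885, 2343, 2801, 3259, 3717, 4175

Selection 1: 3816
Selection 2: 3816 + 458 = 4274
Selection 3: 4274 + 458 = 4732 → 4732 − 4679 = 53
Selection 4: 53 + 458 = 511
Selection 5: 511 + 458 = 969
Selection 6: 969 + 458 = 1427
Selection 7: 1427 + 458 = 1885
Selection 8: 1885 + 458 = 2343
Selection 9: 2343 + 458 = 2801
Selection 10: 2801 + 458 = 3259
Selection 11: 3259 + 458 = 3717
Selection 12: 3717 + 458 = 4175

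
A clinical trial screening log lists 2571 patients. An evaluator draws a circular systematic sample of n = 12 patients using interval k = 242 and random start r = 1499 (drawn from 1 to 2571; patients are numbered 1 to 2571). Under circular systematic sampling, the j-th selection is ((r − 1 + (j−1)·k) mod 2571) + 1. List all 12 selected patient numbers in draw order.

1499, 1741, 1983, 2225, 2467, 138, 380, 622, 864, 1106, 1348, 1590

Selection 1: 1499
Selection 2: 1499 + 242 = 1741
Selection 3: 1741 + 242 = 1983
Selection 4: 1983 + 242 = 2225
Selection 5: 2225 + 242 = 2467
Selection 6: 2467 + 242 = 2709 → 2709 − 2571 = 138
Selection 7: 138 + 242 = 380
Selection 8: 380 + 242 = 622
Selection 9: 622 + 242 = 864
Selection 10: 864 + 242 = 1106
Selection 11: 1106 + 242 = 1348
Selection 12: 1348 + 242 = 1590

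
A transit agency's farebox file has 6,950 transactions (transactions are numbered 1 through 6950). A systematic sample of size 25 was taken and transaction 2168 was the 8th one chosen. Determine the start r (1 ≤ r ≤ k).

k = 6950/25 = 278
r = 2168 − (8−1)×278 = 2168 − 1946 = 222

222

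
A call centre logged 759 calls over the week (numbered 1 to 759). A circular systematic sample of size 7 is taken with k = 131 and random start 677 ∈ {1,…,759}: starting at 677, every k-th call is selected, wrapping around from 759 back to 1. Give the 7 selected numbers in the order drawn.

Selection 1: 677
Selection 2: 677 + 131 = 808 → 808 − 759 = 49
Selection 3: 49 + 131 = 180
Selection 4: 180 + 131 = 311
Selection 5: 311 + 131 = 442
Selection 6: 442 + 131 = 573
Selection 7: 573 + 131 = 704

677, 49, 180, 311, 442, 573, 704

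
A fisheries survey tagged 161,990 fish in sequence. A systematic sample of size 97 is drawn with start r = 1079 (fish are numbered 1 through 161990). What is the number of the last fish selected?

k = 161990/97 = 1670
97th selection = r + (97−1)·k = 1079 + 96×1670 = 1079 + 160320 = 161399

161399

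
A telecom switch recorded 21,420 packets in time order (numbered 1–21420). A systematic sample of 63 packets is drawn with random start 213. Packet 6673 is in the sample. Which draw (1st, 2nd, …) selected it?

20

k = 21420/63 = 340
position = (6673 − 213)/340 + 1 = 6460/340 + 1 = 19 + 1 = 20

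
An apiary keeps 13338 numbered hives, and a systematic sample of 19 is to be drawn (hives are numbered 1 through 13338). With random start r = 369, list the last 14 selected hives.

3879, 4581, 5283, 5985, 6687, 7389, 8091, 8793, 9495, 10197, 10899, 11601, 12303, 13005

k = N/n = 13338/19 = 702
6th selection = 369 + 5×702 = 3879
7th: 3879 + 702 = 4581
8th: 4581 + 702 = 5283
9th: 5283 + 702 = 5985
10th: 5985 + 702 = 6687
11th: 6687 + 702 = 7389
12th: 7389 + 702 = 8091
13th: 8091 + 702 = 8793
14th: 8793 + 702 = 9495
15th: 9495 + 702 = 10197
16th: 10197 + 702 = 10899
17th: 10899 + 702 = 11601
18th: 11601 + 702 = 12303
19th: 12303 + 702 = 13005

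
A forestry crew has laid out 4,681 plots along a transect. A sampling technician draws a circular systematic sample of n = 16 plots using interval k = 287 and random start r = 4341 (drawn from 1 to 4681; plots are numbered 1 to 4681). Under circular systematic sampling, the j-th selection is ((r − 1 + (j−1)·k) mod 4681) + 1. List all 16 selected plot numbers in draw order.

Selection 1: 4341
Selection 2: 4341 + 287 = 4628
Selection 3: 4628 + 287 = 4915 → 4915 − 4681 = 234
Selection 4: 234 + 287 = 521
Selection 5: 521 + 287 = 808
Selection 6: 808 + 287 = 1095
Selection 7: 1095 + 287 = 1382
Selection 8: 1382 + 287 = 1669
Selection 9: 1669 + 287 = 1956
Selection 10: 1956 + 287 = 2243
Selection 11: 2243 + 287 = 2530
Selection 12: 2530 + 287 = 2817
Selection 13: 2817 + 287 = 3104
Selection 14: 3104 + 287 = 3391
Selection 15: 3391 + 287 = 3678
Selection 16: 3678 + 287 = 3965

4341, 4628, 234, 521, 808, 1095, 1382, 1669, 1956, 2243, 2530, 2817, 3104, 3391, 3678, 3965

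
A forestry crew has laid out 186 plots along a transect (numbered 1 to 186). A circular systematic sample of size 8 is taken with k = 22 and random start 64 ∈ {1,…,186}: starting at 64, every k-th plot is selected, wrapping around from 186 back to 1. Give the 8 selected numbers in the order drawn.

Selection 1: 64
Selection 2: 64 + 22 = 86
Selection 3: 86 + 22 = 108
Selection 4: 108 + 22 = 130
Selection 5: 130 + 22 = 152
Selection 6: 152 + 22 = 174
Selection 7: 174 + 22 = 196 → 196 − 186 = 10
Selection 8: 10 + 22 = 32

64, 86, 108, 130, 152, 174, 10, 32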